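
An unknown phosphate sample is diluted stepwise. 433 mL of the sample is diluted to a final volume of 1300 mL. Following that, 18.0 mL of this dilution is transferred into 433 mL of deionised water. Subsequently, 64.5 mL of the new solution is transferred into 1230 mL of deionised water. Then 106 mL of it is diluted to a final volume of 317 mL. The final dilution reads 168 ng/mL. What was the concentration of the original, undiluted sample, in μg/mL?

759 μg/mL

Overall dilution factor = 3.002 × 25.06 × 20.07 × 2.991 = 4515.
Original = 168 ng/mL × 4515 = 7.59 × 10⁵ ng/mL = 759 μg/mL.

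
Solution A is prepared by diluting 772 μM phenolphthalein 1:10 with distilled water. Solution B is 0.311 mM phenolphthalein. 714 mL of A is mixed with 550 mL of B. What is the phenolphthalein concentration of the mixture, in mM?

C_A = 772 μM / 10 = 77.2 μM.
C_B = 0.311 mM = 311 μM.
C_mix = (C_A·V_A + C_B·V_B)/(V_A + V_B) = (77.2×714 + 311×550) / 1264 = 179 μM = 0.179 mM.

0.179 mM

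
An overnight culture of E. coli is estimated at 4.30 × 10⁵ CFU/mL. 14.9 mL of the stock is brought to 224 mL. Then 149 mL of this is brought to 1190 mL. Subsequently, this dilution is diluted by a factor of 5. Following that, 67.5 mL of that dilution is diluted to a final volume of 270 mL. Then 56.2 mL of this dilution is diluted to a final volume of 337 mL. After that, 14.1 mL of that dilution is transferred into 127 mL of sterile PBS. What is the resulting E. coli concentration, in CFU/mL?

2.98 CFU/mL

Overall dilution factor = 15.03 × 7.987 × 5 × 4 × 5.996 × 10.01 = 1.44 × 10⁵.
4.30 × 10⁵ CFU/mL / 1.44 × 10⁵ = 2.98 CFU/mL.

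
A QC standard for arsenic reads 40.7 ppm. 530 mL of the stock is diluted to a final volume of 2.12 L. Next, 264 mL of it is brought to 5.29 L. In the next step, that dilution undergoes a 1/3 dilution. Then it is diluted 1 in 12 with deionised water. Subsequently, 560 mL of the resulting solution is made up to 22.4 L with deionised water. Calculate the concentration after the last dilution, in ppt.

353 ppt

Overall dilution factor = 4 × 20.04 × 3 × 12 × 40 = 1.15 × 10⁵.
40.7 ppm / 1.15 × 10⁵ = 3.53 × 10⁻⁴ ppm = 353 ppt.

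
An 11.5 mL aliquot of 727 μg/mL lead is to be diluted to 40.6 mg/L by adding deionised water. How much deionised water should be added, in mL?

194 mL

40.6 mg/L = 40.6 μg/mL.
V₂ = C₁V₁/C₂ = 727 × 11.5 / 40.6 = 206 mL.
Diluent to add = V₂ − V₁ = 206 − 11.5 = 194 mL.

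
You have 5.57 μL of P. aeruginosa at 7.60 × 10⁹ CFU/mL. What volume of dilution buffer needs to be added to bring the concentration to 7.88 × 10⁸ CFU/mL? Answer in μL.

48.2 μL

V₂ = C₁V₁/C₂ = 7.60 × 10⁹ × 5.57 / 7.88 × 10⁸ = 53.7 μL.
Diluent to add = V₂ − V₁ = 53.7 − 5.57 = 48.2 μL.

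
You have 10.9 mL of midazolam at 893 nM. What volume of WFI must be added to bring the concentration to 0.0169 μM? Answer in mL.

565 mL

0.0169 μM = 16.9 nM.
V₂ = C₁V₁/C₂ = 893 × 10.9 / 16.9 = 576 mL.
Diluent to add = V₂ − V₁ = 576 − 10.9 = 565 mL.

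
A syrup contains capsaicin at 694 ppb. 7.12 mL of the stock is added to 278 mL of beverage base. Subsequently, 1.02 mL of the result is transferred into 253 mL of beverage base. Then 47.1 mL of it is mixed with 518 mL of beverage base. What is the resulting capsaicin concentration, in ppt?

Overall dilution factor = 40.04 × 249.0 × 12.00 = 1.20 × 10⁵.
694 ppb / 1.20 × 10⁵ = 5.80 × 10⁻³ ppb = 5.80 ppt.

5.80 ppt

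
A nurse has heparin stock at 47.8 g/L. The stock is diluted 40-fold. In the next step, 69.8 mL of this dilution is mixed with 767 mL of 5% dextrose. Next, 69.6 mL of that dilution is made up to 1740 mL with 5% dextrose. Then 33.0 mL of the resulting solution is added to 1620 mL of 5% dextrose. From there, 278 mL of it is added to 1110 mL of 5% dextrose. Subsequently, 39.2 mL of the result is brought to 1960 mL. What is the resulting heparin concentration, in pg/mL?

319 pg/mL

Overall dilution factor = 40 × 11.99 × 25 × 50.09 × 4.993 × 50 = 1.50 × 10⁸.
47.8 g/L / 1.50 × 10⁸ = 3.19 × 10⁻⁷ g/L = 319 pg/mL.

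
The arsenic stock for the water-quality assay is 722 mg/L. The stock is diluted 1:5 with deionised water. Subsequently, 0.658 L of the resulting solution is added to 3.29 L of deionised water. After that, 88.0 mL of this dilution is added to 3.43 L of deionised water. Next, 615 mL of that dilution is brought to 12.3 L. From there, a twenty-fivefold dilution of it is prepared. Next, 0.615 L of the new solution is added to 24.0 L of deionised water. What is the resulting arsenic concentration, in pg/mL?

Overall dilution factor = 5 × 6 × 39.98 × 20 × 25 × 40.02 = 2.40 × 10⁷.
722 mg/L / 2.40 × 10⁷ = 3.01 × 10⁻⁵ mg/L = 30.1 pg/mL.

30.1 pg/mL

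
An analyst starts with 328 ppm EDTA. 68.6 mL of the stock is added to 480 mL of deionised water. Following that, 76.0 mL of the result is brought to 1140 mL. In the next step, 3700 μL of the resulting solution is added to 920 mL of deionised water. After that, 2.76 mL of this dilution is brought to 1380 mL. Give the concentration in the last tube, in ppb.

Overall dilution factor = 7.997 × 15 × 249.6 × 500 = 1.50 × 10⁷.
328 ppm / 1.50 × 10⁷ = 2.19 × 10⁻⁵ ppm = 0.0219 ppb.

0.0219 ppb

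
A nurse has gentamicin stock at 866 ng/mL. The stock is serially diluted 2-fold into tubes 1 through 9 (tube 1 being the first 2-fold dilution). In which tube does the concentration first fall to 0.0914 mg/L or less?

tube 4

Tube n has concentration 866 ng/mL / 2ⁿ.
Need 2ⁿ ≥ 866 ng/mL / 0.0914 mg/L = 9.47, so n ≥ 3.24.
First such tube: n = 4.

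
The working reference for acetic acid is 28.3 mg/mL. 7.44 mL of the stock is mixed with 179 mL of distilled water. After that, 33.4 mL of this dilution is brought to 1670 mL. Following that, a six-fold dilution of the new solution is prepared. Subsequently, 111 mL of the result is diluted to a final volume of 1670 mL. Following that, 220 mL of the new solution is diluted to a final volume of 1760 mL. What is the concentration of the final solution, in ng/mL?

31.3 ng/mL

Overall dilution factor = 25.06 × 50 × 6 × 15.05 × 8 = 9.05 × 10⁵.
28.3 mg/mL / 9.05 × 10⁵ = 3.13 × 10⁻⁵ mg/mL = 31.3 ng/mL.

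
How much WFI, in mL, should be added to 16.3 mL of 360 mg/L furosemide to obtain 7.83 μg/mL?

733 mL

7.83 μg/mL = 7.83 mg/L.
V₂ = C₁V₁/C₂ = 360 × 16.3 / 7.83 = 749 mL.
Diluent to add = V₂ − V₁ = 749 − 16.3 = 733 mL.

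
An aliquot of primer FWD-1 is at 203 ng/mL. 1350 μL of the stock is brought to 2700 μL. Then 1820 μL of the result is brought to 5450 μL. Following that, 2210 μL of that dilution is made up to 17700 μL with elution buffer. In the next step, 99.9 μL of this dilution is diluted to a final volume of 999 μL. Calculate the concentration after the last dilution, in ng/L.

Overall dilution factor = 2 × 2.995 × 8.009 × 10 = 480.
203 ng/mL / 480 = 0.423 ng/mL = 423 ng/L.

423 ng/L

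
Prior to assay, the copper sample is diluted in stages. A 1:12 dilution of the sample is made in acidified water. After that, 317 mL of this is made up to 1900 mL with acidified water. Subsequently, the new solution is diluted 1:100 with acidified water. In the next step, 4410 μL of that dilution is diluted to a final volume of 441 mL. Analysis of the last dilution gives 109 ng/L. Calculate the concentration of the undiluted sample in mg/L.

78.4 mg/L

Overall dilution factor = 12 × 5.994 × 100 × 100 = 7.19 × 10⁵.
Original = 109 ng/L × 7.19 × 10⁵ = 7.84 × 10⁷ ng/L = 78.4 mg/L.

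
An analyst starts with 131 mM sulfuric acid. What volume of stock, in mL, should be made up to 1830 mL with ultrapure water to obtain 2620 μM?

36.6 mL

2620 μM = 2.62 mM.
V₁ = C₂V₂/C₁ = 2.62 × 1830 / 131 = 36.6 mL.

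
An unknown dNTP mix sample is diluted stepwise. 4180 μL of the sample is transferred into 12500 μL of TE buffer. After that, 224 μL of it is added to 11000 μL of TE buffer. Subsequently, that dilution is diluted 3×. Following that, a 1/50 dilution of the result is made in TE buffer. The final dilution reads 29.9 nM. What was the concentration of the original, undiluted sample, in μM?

897 μM

Overall dilution factor = 3.990 × 50.11 × 3 × 50 = 3.00 × 10⁴.
Original = 29.9 nM × 3.00 × 10⁴ = 8.97 × 10⁵ nM = 897 μM.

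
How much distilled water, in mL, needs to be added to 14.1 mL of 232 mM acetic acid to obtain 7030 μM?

7030 μM = 7.03 mM.
V₂ = C₁V₁/C₂ = 232 × 14.1 / 7.03 = 465 mL.
Diluent to add = V₂ − V₁ = 465 − 14.1 = 451 mL.

451 mL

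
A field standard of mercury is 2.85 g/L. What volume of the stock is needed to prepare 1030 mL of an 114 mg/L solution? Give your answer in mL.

114 mg/L = 0.114 g/L.
V₁ = C₂V₂/C₁ = 0.114 × 1030 / 2.85 = 41.2 mL.

41.2 mL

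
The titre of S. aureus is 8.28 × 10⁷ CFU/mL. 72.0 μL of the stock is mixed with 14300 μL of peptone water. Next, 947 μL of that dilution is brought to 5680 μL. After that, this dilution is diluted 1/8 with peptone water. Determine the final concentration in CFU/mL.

8640 CFU/mL

Overall dilution factor = 199.6 × 5.998 × 8 = 9578.
8.28 × 10⁷ CFU/mL / 9578 = 8640 CFU/mL.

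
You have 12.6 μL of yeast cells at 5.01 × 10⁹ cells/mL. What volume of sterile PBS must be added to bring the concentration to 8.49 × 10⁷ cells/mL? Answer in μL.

731 μL

V₂ = C₁V₁/C₂ = 5.01 × 10⁹ × 12.6 / 8.49 × 10⁷ = 744 μL.
Diluent to add = V₂ − V₁ = 744 − 12.6 = 731 μL.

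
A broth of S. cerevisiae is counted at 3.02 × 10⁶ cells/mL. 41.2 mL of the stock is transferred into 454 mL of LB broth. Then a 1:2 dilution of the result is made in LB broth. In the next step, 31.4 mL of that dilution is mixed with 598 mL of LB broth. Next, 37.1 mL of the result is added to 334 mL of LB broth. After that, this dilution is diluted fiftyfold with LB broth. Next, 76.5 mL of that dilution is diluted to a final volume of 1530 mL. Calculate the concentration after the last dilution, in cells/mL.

Overall dilution factor = 12.02 × 2 × 20.04 × 10.00 × 50 × 20 = 4.82 × 10⁶.
3.02 × 10⁶ cells/mL / 4.82 × 10⁶ = 0.627 cells/mL.

0.627 cells/mL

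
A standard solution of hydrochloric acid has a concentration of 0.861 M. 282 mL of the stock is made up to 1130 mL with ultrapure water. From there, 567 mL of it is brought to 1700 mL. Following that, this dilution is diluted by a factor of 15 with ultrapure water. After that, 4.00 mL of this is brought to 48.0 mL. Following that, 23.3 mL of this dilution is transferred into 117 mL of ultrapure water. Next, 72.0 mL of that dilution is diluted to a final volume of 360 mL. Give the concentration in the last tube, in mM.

Overall dilution factor = 4.007 × 2.998 × 15 × 12 × 6.021 × 5 = 6.51 × 10⁴.
0.861 M / 6.51 × 10⁴ = 1.32 × 10⁻⁵ M = 0.0132 mM.

0.0132 mM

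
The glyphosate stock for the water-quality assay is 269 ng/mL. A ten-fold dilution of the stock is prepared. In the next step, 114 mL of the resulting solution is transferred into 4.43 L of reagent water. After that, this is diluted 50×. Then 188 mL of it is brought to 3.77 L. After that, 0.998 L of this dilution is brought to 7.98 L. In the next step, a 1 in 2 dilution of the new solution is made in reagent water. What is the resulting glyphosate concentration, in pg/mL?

Overall dilution factor = 10 × 39.86 × 50 × 20.05 × 7.996 × 2 = 6.39 × 10⁶.
269 ng/mL / 6.39 × 10⁶ = 4.21 × 10⁻⁵ ng/mL = 0.0421 pg/mL.

0.0421 pg/mL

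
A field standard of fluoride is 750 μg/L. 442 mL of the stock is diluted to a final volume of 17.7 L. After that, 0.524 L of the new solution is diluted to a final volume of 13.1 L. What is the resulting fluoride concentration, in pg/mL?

Overall dilution factor = 40.05 × 25 = 1001.
750 μg/L / 1001 = 0.749 μg/L = 749 pg/mL.

749 pg/mL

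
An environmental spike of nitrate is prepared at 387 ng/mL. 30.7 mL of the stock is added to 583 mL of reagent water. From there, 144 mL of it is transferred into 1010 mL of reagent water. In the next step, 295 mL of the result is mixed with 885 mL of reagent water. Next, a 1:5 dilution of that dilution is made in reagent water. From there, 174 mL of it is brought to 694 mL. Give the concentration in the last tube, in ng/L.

Overall dilution factor = 19.99 × 8.014 × 4 × 5 × 3.989 = 1.28 × 10⁴.
387 ng/mL / 1.28 × 10⁴ = 0.0303 ng/mL = 30.3 ng/L.

30.3 ng/L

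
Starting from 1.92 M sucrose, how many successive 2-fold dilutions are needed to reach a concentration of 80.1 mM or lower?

Need 2ⁿ ≥ 24.0, so n ≥ log(24.0)/log(2) = 4.58.
Minimum whole steps: n = 5.

5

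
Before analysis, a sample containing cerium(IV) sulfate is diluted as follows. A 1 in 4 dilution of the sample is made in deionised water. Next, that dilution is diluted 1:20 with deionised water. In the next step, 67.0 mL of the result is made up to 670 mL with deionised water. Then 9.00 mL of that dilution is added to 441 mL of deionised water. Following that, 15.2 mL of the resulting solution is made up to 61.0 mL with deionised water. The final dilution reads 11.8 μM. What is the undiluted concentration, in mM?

Overall dilution factor = 4 × 20 × 10 × 50 × 4.013 = 1.61 × 10⁵.
Original = 11.8 μM × 1.61 × 10⁵ = 1.89 × 10⁶ μM = 1890 mM.

1890 mM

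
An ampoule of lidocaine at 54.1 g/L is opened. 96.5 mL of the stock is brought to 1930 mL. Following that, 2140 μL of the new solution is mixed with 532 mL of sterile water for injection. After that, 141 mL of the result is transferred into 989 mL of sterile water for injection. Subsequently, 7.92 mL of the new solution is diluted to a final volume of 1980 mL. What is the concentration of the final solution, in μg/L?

5.41 μg/L

Overall dilution factor = 20 × 249.6 × 8.014 × 250 = 1.00 × 10⁷.
54.1 g/L / 1.00 × 10⁷ = 5.41 × 10⁻⁶ g/L = 5.41 μg/L.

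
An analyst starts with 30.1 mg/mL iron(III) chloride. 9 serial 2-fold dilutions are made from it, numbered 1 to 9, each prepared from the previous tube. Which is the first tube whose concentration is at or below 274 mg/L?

Tube n has concentration 30.1 mg/mL / 2ⁿ.
Need 2ⁿ ≥ 30.1 mg/mL / 274 mg/L = 110, so n ≥ 6.78.
First such tube: n = 7.

tube 7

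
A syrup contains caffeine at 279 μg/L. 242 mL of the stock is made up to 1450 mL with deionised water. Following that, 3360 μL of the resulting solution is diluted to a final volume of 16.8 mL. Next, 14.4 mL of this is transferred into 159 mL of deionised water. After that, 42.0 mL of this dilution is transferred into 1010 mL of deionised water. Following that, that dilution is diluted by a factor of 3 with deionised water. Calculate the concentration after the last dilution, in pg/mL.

10.3 pg/mL

Overall dilution factor = 5.992 × 5 × 12.04 × 25.05 × 3 = 2.71 × 10⁴.
279 μg/L / 2.71 × 10⁴ = 0.0103 μg/L = 10.3 pg/mL.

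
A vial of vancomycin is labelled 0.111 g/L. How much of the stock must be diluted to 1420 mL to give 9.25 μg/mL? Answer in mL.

9.25 μg/mL = 9.25 × 10⁻³ g/L.
V₁ = C₂V₂/C₁ = 9.25 × 10⁻³ × 1420 / 0.111 = 118 mL.

118 mL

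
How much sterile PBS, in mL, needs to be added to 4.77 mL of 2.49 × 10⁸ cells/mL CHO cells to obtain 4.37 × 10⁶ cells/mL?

267 mL

V₂ = C₁V₁/C₂ = 2.49 × 10⁸ × 4.77 / 4.37 × 10⁶ = 272 mL.
Diluent to add = V₂ − V₁ = 272 − 4.77 = 267 mL.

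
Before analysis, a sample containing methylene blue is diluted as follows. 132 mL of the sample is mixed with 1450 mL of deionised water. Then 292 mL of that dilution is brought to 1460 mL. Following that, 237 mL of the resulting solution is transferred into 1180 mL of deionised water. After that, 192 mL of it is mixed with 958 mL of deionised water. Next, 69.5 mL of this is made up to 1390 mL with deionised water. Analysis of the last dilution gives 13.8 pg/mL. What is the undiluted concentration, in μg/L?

Overall dilution factor = 11.98 × 5 × 5.979 × 5.990 × 20 = 4.29 × 10⁴.
Original = 13.8 pg/mL × 4.29 × 10⁴ = 5.92 × 10⁵ pg/mL = 592 μg/L.

592 μg/L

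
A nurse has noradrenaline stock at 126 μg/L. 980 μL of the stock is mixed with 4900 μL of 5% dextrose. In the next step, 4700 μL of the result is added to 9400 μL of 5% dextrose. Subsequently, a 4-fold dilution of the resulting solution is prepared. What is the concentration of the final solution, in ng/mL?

Overall dilution factor = 6 × 3 × 4 = 72.0.
126 μg/L / 72.0 = 1.75 μg/L = 1.75 ng/mL.

1.75 ng/mL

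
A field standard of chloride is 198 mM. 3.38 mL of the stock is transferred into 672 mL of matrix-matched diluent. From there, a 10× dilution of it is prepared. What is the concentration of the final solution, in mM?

Overall dilution factor = 199.8 × 10 = 1998.
198 mM / 1998 = 0.0991 mM.

0.0991 mM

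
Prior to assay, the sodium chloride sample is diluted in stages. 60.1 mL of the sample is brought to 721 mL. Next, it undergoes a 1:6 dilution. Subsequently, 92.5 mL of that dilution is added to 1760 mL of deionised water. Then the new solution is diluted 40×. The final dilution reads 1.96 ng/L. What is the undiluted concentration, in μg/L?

Overall dilution factor = 12.00 × 6 × 20.03 × 40 = 5.77 × 10⁴.
Original = 1.96 ng/L × 5.77 × 10⁴ = 1.13 × 10⁵ ng/L = 113 μg/L.

113 μg/L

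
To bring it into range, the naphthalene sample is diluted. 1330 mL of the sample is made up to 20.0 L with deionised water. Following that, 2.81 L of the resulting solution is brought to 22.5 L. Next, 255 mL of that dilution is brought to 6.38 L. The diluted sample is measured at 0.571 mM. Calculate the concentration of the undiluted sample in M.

1.72 M

Overall dilution factor = 15.04 × 8.007 × 25.02 = 3013.
Original = 0.571 mM × 3013 = 1720 mM = 1.72 M.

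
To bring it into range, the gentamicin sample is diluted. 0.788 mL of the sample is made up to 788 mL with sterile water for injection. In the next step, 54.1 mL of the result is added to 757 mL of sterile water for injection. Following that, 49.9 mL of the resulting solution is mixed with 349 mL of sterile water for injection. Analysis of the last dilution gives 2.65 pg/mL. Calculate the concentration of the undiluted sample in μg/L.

318 μg/L

Overall dilution factor = 1000 × 14.99 × 7.994 = 1.20 × 10⁵.
Original = 2.65 pg/mL × 1.20 × 10⁵ = 3.18 × 10⁵ pg/mL = 318 μg/L.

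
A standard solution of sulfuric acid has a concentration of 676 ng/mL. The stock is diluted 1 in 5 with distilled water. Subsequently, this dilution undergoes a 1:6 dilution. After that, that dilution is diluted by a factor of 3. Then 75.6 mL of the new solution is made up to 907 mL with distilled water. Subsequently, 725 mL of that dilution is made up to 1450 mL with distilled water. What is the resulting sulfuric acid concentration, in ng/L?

313 ng/L

Overall dilution factor = 5 × 6 × 3 × 12.00 × 2 = 2160.
676 ng/mL / 2160 = 0.313 ng/mL = 313 ng/L.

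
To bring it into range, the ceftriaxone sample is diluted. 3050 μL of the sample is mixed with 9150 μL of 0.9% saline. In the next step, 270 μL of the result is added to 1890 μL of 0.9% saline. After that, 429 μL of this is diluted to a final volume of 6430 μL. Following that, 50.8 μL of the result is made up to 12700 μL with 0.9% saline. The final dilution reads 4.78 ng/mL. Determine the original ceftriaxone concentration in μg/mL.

Overall dilution factor = 4 × 8 × 14.99 × 250 = 1.20 × 10⁵.
Original = 4.78 ng/mL × 1.20 × 10⁵ = 5.73 × 10⁵ ng/mL = 573 μg/mL.

573 μg/mL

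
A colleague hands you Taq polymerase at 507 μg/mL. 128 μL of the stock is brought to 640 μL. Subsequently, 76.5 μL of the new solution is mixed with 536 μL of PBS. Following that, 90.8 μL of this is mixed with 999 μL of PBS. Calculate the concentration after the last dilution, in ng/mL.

1060 ng/mL

Overall dilution factor = 5 × 8.007 × 12.00 = 480.
507 μg/mL / 480 = 1.06 μg/mL = 1060 ng/mL.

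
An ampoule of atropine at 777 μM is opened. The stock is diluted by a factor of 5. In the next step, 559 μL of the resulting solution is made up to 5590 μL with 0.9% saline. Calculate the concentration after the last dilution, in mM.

Overall dilution factor = 5 × 10 = 50.0.
777 μM / 50.0 = 15.5 μM = 0.0155 mM.

0.0155 mM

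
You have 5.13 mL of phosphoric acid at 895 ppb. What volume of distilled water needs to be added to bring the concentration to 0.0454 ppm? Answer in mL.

0.0454 ppm = 45.4 ppb.
V₂ = C₁V₁/C₂ = 895 × 5.13 / 45.4 = 101 mL.
Diluent to add = V₂ − V₁ = 101 − 5.13 = 96.0 mL.

96.0 mL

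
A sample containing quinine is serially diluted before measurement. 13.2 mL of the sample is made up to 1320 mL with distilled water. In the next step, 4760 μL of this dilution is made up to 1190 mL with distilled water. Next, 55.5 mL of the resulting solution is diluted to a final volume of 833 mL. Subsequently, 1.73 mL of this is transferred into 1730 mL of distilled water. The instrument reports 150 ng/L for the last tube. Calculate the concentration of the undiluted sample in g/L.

Overall dilution factor = 100 × 250 × 15.01 × 1001 = 3.76 × 10⁸.
Original = 150 ng/L × 3.76 × 10⁸ = 5.63 × 10¹⁰ ng/L = 56.3 g/L.

56.3 g/L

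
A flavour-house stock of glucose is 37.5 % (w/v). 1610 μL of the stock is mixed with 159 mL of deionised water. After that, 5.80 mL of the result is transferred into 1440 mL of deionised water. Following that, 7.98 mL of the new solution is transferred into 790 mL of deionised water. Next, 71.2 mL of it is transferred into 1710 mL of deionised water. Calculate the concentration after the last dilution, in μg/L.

6.03 μg/L

Overall dilution factor = 99.76 × 249.3 × 100.00 × 25.02 = 6.22 × 10⁷.
37.5 % (w/v) / 6.22 × 10⁷ = 6.03 × 10⁻⁷ % (w/v) = 6.03 μg/L.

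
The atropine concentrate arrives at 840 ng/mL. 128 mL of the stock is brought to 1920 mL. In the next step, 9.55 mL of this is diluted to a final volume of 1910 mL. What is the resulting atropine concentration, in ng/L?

Overall dilution factor = 15 × 200 = 3000.
840 ng/mL / 3000 = 0.280 ng/mL = 280 ng/L.

280 ng/L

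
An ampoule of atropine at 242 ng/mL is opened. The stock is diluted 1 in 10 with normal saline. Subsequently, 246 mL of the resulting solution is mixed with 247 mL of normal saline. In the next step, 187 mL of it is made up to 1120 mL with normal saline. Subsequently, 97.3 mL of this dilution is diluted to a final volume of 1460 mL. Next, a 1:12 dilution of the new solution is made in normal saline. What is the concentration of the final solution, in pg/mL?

11.2 pg/mL

Overall dilution factor = 10 × 2.004 × 5.989 × 15.01 × 12 = 2.16 × 10⁴.
242 ng/mL / 2.16 × 10⁴ = 0.0112 ng/mL = 11.2 pg/mL.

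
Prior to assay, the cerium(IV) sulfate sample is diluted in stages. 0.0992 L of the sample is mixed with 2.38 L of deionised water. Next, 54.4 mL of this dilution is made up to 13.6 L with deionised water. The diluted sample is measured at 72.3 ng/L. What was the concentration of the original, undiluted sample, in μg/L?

452 μg/L

Overall dilution factor = 24.99 × 250 = 6248.
Original = 72.3 ng/L × 6248 = 4.52 × 10⁵ ng/L = 452 μg/L.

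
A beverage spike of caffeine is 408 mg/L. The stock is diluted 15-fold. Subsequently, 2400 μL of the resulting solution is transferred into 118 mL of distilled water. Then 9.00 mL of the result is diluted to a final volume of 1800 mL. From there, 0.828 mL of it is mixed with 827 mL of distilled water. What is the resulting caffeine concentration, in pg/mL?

2.71 pg/mL

Overall dilution factor = 15 × 50.17 × 200 × 999.8 = 1.50 × 10⁸.
408 mg/L / 1.50 × 10⁸ = 2.71 × 10⁻⁶ mg/L = 2.71 pg/mL.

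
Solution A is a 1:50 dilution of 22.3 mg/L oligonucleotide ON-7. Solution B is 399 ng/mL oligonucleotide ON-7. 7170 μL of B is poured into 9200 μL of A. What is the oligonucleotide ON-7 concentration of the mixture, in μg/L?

C_A = 22.3 mg/L / 50 = 0.446 mg/L.
C_B = 399 ng/mL = 0.399 mg/L.
C_mix = (C_A·V_A + C_B·V_B)/(V_A + V_B) = (0.446×9200 + 0.399×7170) / 16370 = 0.425 mg/L = 425 μg/L.

425 μg/L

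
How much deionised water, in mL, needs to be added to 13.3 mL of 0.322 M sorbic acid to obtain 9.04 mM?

9.04 mM = 9.04 × 10⁻³ M.
V₂ = C₁V₁/C₂ = 0.322 × 13.3 / 9.04 × 10⁻³ = 474 mL.
Diluent to add = V₂ − V₁ = 474 − 13.3 = 460 mL.

460 mL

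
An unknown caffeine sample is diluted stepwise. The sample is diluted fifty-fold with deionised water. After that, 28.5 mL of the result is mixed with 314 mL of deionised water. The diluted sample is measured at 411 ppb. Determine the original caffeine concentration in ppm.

247 ppm

Overall dilution factor = 50 × 12.02 = 601.
Original = 411 ppb × 601 = 2.47 × 10⁵ ppb = 247 ppm.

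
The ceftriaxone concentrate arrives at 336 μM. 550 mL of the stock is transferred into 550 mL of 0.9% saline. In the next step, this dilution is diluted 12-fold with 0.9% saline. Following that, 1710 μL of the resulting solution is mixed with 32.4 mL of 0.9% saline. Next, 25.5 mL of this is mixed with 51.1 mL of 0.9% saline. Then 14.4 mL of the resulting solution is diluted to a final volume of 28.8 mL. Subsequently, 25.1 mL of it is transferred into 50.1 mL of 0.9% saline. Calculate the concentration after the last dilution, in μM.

Overall dilution factor = 2 × 12 × 19.95 × 3.004 × 2 × 2.996 = 8617.
336 μM / 8617 = 0.0390 μM.

0.0390 μM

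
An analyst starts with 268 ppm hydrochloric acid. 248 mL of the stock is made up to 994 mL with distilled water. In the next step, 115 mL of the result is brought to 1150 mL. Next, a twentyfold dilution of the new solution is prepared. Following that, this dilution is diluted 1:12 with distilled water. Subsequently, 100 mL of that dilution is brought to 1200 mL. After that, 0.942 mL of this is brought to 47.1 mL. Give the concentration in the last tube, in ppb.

Overall dilution factor = 4.008 × 10 × 20 × 12 × 12 × 50 = 5.77 × 10⁶.
268 ppm / 5.77 × 10⁶ = 4.64 × 10⁻⁵ ppm = 0.0464 ppb.

0.0464 ppb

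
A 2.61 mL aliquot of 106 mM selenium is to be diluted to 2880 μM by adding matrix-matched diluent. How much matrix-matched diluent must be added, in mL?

2880 μM = 2.88 mM.
V₂ = C₁V₁/C₂ = 106 × 2.61 / 2.88 = 96.1 mL.
Diluent to add = V₂ − V₁ = 96.1 − 2.61 = 93.5 mL.

93.5 mL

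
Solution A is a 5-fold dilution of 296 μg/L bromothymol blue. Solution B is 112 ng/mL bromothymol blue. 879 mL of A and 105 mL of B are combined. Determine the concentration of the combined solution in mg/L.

0.0648 mg/L

C_A = 296 μg/L / 5 = 59.2 μg/L.
C_B = 112 ng/mL = 112 μg/L.
C_mix = (C_A·V_A + C_B·V_B)/(V_A + V_B) = (59.2×879 + 112×105) / 984.0 = 64.8 μg/L = 0.0648 mg/L.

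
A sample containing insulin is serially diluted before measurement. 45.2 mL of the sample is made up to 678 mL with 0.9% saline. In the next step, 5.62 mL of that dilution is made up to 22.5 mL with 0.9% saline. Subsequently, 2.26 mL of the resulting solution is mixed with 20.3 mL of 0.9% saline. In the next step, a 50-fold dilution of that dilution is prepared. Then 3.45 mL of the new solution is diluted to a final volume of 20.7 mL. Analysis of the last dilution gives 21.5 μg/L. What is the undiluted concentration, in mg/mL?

Overall dilution factor = 15 × 4.004 × 9.982 × 50 × 6 = 1.80 × 10⁵.
Original = 21.5 μg/L × 1.80 × 10⁵ = 3.87 × 10⁶ μg/L = 3.87 mg/mL.

3.87 mg/mL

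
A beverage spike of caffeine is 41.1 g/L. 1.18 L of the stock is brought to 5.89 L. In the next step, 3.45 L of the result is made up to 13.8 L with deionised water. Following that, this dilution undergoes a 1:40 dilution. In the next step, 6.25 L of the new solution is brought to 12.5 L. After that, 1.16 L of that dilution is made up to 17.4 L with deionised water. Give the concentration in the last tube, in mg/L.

Overall dilution factor = 4.992 × 4 × 40 × 2 × 15 = 2.40 × 10⁴.
41.1 g/L / 2.40 × 10⁴ = 1.72 × 10⁻³ g/L = 1.72 mg/L.

1.72 mg/L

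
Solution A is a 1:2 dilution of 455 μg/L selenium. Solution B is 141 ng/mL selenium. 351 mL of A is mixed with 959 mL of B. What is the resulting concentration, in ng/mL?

C_A = 455 μg/L / 2 = 228 μg/L.
C_B = 141 ng/mL = 141 μg/L.
C_mix = (C_A·V_A + C_B·V_B)/(V_A + V_B) = (228×351 + 141×959) / 1310 = 164 μg/L = 164 ng/mL.

164 ng/mL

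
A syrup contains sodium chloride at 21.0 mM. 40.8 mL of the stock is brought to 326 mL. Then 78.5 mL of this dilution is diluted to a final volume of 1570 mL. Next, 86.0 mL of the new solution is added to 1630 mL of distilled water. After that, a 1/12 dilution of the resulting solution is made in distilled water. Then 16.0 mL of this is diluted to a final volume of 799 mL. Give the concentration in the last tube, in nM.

11.0 nM

Overall dilution factor = 7.990 × 20 × 19.95 × 12 × 49.94 = 1.91 × 10⁶.
21.0 mM / 1.91 × 10⁶ = 1.10 × 10⁻⁵ mM = 11.0 nM.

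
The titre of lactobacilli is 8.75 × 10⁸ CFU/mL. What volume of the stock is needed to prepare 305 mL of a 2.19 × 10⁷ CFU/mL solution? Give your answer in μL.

7630 μL

V₁ = C₂V₂/C₁ = 2.19 × 10⁷ × 305 / 8.75 × 10⁸ = 7.63 mL = 7630 μL.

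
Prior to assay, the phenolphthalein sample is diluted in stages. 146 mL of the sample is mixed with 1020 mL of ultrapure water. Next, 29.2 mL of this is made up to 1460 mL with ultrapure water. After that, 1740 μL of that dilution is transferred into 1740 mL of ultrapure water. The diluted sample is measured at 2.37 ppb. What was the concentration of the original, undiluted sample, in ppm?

947 ppm

Overall dilution factor = 7.986 × 50 × 1001 = 4.00 × 10⁵.
Original = 2.37 ppb × 4.00 × 10⁵ = 9.47 × 10⁵ ppb = 947 ppm.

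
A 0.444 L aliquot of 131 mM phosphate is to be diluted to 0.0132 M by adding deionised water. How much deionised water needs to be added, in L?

0.0132 M = 13.2 mM.
V₂ = C₁V₁/C₂ = 131 × 0.444 / 13.2 = 4.41 L.
Diluent to add = V₂ − V₁ = 4.41 − 0.444 = 3.96 L.

3.96 L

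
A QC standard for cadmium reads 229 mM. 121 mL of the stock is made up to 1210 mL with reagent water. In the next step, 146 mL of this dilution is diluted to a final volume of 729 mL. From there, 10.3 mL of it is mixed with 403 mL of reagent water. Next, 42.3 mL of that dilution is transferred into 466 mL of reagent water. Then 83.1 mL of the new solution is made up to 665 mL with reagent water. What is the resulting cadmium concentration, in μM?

1.19 μM

Overall dilution factor = 10 × 4.993 × 40.13 × 12.02 × 8.002 = 1.93 × 10⁵.
229 mM / 1.93 × 10⁵ = 1.19 × 10⁻³ mM = 1.19 μM.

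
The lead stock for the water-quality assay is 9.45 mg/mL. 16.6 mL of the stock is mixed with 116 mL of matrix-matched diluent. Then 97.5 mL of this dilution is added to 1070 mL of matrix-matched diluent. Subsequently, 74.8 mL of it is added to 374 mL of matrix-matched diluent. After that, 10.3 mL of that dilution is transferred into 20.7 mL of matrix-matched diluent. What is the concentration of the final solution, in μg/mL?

5.47 μg/mL

Overall dilution factor = 7.988 × 11.97 × 6 × 3.010 = 1727.
9.45 mg/mL / 1727 = 5.47 × 10⁻³ mg/mL = 5.47 μg/mL.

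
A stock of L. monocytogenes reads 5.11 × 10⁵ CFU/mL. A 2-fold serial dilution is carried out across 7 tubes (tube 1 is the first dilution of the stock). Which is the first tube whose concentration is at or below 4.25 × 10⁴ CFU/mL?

Tube n has concentration 5.11 × 10⁵ CFU/mL / 2ⁿ.
Need 2ⁿ ≥ 5.11 × 10⁵ CFU/mL / 4.25 × 10⁴ CFU/mL = 12.0, so n ≥ 3.59.
First such tube: n = 4.

tube 4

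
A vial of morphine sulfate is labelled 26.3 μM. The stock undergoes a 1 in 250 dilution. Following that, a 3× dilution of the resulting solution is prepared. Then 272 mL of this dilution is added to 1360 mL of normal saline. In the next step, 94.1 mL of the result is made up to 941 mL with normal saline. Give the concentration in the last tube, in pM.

584 pM

Overall dilution factor = 250 × 3 × 6 × 10 = 4.50 × 10⁴.
26.3 μM / 4.50 × 10⁴ = 5.84 × 10⁻⁴ μM = 584 pM.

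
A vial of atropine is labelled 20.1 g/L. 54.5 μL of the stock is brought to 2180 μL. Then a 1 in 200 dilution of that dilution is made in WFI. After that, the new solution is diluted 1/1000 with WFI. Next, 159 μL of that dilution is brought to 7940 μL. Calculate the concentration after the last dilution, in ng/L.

Overall dilution factor = 40 × 200 × 1000 × 49.94 = 3.99 × 10⁸.
20.1 g/L / 3.99 × 10⁸ = 5.03 × 10⁻⁸ g/L = 50.3 ng/L.

50.3 ng/L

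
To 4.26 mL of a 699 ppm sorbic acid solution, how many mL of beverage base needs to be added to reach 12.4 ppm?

236 mL

V₂ = C₁V₁/C₂ = 699 × 4.26 / 12.4 = 240 mL.
Diluent to add = V₂ − V₁ = 240 − 4.26 = 236 mL.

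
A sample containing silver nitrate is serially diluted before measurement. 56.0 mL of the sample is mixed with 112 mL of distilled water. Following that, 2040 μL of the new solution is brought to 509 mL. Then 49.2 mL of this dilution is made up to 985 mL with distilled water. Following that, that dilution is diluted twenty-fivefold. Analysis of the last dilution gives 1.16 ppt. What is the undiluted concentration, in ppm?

Overall dilution factor = 3 × 249.5 × 20.02 × 25 = 3.75 × 10⁵.
Original = 1.16 ppt × 3.75 × 10⁵ = 4.35 × 10⁵ ppt = 0.435 ppm.

0.435 ppm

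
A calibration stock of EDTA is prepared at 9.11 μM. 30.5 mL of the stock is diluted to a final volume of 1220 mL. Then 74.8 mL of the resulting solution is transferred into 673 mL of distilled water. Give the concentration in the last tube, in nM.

Overall dilution factor = 40 × 9.997 = 400.
9.11 μM / 400 = 0.0228 μM = 22.8 nM.

22.8 nM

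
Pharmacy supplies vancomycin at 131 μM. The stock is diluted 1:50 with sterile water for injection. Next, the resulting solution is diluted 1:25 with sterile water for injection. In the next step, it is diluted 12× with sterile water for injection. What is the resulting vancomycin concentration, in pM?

Overall dilution factor = 50 × 25 × 12 = 1.50 × 10⁴.
131 μM / 1.50 × 10⁴ = 8.73 × 10⁻³ μM = 8730 pM.

8730 pM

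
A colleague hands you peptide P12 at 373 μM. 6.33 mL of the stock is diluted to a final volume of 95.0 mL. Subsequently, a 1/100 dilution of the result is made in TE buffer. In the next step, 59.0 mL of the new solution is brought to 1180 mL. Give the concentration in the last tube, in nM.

12.4 nM

Overall dilution factor = 15.01 × 100 × 20 = 3.00 × 10⁴.
373 μM / 3.00 × 10⁴ = 0.0124 μM = 12.4 nM.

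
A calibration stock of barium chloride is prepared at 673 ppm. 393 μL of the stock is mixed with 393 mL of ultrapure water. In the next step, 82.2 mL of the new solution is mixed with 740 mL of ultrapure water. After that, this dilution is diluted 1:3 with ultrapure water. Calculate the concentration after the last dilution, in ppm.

Overall dilution factor = 1001 × 10.00 × 3 = 3.00 × 10⁴.
673 ppm / 3.00 × 10⁴ = 0.0224 ppm.

0.0224 ppm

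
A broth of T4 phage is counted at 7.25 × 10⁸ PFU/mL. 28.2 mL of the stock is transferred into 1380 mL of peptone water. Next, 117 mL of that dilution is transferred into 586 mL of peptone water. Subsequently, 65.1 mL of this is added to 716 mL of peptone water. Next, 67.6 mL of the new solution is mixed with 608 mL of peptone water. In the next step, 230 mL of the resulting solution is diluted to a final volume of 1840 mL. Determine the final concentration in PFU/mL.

2520 PFU/mL

Overall dilution factor = 49.94 × 6.009 × 12.00 × 9.994 × 8 = 2.88 × 10⁵.
7.25 × 10⁸ PFU/mL / 2.88 × 10⁵ = 2520 PFU/mL.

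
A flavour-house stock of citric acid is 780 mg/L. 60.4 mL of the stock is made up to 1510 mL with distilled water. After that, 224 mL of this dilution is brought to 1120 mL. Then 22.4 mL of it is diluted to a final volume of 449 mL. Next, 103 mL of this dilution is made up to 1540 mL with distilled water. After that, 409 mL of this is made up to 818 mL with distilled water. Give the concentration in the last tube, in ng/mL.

10.4 ng/mL

Overall dilution factor = 25 × 5 × 20.04 × 14.95 × 2 = 7.49 × 10⁴.
780 mg/L / 7.49 × 10⁴ = 0.0104 mg/L = 10.4 ng/mL.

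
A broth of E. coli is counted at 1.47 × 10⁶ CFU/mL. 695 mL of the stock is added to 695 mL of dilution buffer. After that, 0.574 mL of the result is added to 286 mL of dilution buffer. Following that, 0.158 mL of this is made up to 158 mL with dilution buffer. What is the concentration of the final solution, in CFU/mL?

Overall dilution factor = 2 × 499.3 × 1000 = 9.99 × 10⁵.
1.47 × 10⁶ CFU/mL / 9.99 × 10⁵ = 1.47 CFU/mL.

1.47 CFU/mL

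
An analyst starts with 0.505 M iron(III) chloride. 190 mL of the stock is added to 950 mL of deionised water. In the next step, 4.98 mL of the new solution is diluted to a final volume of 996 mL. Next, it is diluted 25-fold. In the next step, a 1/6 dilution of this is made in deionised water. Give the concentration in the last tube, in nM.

Overall dilution factor = 6 × 200 × 25 × 6 = 1.80 × 10⁵.
0.505 M / 1.80 × 10⁵ = 2.81 × 10⁻⁶ M = 2810 nM.

2810 nM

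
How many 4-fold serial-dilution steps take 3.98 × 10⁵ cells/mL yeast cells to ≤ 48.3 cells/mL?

Need 4ⁿ ≥ 8240, so n ≥ log(8240)/log(4) = 6.50.
Minimum whole steps: n = 7.

7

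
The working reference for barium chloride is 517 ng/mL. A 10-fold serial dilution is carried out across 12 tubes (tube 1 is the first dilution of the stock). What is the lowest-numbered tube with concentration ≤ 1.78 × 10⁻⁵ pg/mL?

tube 11

Tube n has concentration 517 ng/mL / 10ⁿ.
Need 10ⁿ ≥ 517 ng/mL / 1.78 × 10⁻⁵ pg/mL = 2.90 × 10¹⁰, so n ≥ 10.46.
First such tube: n = 11.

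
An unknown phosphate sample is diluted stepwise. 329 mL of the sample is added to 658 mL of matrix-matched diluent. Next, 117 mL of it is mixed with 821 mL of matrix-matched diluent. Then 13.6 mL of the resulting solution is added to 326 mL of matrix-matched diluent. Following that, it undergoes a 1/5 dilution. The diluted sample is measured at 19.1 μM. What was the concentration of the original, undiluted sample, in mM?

Overall dilution factor = 3 × 8.017 × 24.97 × 5 = 3003.
Original = 19.1 μM × 3003 = 5.74 × 10⁴ μM = 57.4 mM.

57.4 mM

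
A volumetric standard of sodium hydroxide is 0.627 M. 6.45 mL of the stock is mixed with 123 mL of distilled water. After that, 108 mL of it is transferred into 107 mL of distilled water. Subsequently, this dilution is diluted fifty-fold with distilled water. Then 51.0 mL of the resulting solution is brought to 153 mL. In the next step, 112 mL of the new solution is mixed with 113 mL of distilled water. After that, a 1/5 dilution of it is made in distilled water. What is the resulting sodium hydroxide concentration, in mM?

Overall dilution factor = 20.07 × 1.991 × 50 × 3 × 2.009 × 5 = 6.02 × 10⁴.
0.627 M / 6.02 × 10⁴ = 1.04 × 10⁻⁵ M = 0.0104 mM.

0.0104 mM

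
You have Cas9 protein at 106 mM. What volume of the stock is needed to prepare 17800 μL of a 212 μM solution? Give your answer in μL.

35.6 μL

212 μM = 0.212 mM.
V₁ = C₂V₂/C₁ = 0.212 × 17800 / 106 = 35.6 μL.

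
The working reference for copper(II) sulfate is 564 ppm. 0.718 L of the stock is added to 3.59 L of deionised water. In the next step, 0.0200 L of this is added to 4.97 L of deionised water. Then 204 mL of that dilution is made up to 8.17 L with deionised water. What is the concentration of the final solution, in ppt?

9410 ppt

Overall dilution factor = 6 × 249.5 × 40.05 = 6.00 × 10⁴.
564 ppm / 6.00 × 10⁴ = 9.41 × 10⁻³ ppm = 9410 ppt.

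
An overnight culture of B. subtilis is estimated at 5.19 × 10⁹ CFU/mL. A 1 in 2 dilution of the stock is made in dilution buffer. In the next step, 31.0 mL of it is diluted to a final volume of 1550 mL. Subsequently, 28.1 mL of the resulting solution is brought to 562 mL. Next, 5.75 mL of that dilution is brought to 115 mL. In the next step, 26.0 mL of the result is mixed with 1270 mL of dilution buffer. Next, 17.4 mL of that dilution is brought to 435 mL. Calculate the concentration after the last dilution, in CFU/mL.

Overall dilution factor = 2 × 50 × 20 × 20 × 49.85 × 25 = 4.98 × 10⁷.
5.19 × 10⁹ CFU/mL / 4.98 × 10⁷ = 104 CFU/mL.

104 CFU/mL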